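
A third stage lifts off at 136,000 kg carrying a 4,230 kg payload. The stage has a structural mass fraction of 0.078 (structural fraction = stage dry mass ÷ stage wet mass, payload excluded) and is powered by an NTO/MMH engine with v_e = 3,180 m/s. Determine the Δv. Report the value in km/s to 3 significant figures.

Δv ≈ 7.12 km/s

Stage wet mass = m₀ − payload = 136,000 − 4,230 = 131,770 kg.
Stage dry mass = ε × stage wet mass = 0.078 × 131,770 = 10,278.1 kg.
Burnout mass m_f = stage dry + payload = 10,278.1 + 4,230 = 14,508.1 kg.
Rocket equation: Δv = v_e · ln(136,000/14,508.1) = 3180.0 × ln(9.374) = 3180.0 × 2.2379 ≈ 7117 m/s.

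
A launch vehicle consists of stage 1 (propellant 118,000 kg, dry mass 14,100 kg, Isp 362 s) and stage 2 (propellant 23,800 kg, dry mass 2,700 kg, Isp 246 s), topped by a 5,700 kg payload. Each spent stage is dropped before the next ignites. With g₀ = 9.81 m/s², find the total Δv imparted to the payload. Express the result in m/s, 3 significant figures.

Δv ≈ 7740 m/s

Ignition mass of stage 1 = 118,000+14,100 + 23,800+2,700 + 5,700 = 164,300 kg.
Stage 1: m₀ = 164,300 kg, m_f = 164,300 − 118,000 = 46,300 kg; Δv = 362×9.81×ln(3.549) = 3551.2×1.2666 ≈ 4498 m/s.
Stage 2: m₀ = 32,200 kg, m_f = 32,200 − 23,800 = 8,400 kg; Δv = 246×9.81×ln(3.833) = 2413.3×1.3437 ≈ 3243 m/s.
Total Δv = 4498 + 3243 = 7741 m/s.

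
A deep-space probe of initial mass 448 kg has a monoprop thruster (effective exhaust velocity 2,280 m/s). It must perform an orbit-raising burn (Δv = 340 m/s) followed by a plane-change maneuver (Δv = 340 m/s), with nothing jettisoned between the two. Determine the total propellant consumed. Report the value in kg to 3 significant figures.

total propellant consumed ≈ 116 kg

After the first burn: m = 448 × exp(−340/2280.0) = 448 × 0.86146 = 385.934 kg.
After the second burn: m = 385.934 × exp(−340/2280.0) = 385.934 × 0.86146 = 332.467 kg.
Total propellant = m₀ − m_final = 448 − 332.467 = 115.533 kg.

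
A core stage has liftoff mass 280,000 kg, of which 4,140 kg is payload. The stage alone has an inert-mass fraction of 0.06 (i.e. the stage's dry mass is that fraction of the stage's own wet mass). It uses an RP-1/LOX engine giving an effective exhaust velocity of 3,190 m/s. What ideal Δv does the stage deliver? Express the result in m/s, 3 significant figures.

Stage wet mass = m₀ − payload = 280,000 − 4,140 = 275,860 kg.
Stage dry mass = ε × stage wet mass = 0.06 × 275,860 = 16,551.6 kg.
Burnout mass m_f = stage dry + payload = 16,551.6 + 4,140 = 20,691.6 kg.
Δv = v_e · ln(280,000/20,691.6) = 3190.0 × ln(13.53) = 3190.0 × 2.6051 ≈ 8310 m/s.

Δv ≈ 8310 m/s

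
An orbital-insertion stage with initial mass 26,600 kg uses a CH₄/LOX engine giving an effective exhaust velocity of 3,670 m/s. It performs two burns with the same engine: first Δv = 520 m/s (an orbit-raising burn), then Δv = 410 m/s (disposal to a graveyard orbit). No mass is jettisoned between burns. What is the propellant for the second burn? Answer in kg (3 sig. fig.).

After the first burn: m = 26600 × exp(−520/3670.0) = 26600 × 0.86789 = 23,085.9 kg.
After the second burn: m = 23,085.9 × exp(−410/3670.0) = 23,085.9 × 0.89430 = 20,645.7 kg.
Second-burn propellant = 23,085.9 − 20,645.7 = 2,440.2 kg.

propellant for the second burn ≈ 2440 kg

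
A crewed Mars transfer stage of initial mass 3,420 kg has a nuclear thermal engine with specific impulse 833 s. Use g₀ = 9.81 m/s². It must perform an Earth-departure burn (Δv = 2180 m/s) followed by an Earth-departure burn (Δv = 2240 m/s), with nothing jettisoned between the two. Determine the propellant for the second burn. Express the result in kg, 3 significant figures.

propellant for the second burn ≈ 628 kg

v_e = Isp · g₀ = 833 × 9.81 = 8171.7 m/s.
After the first burn: m = 3420 × exp(−2180/8171.7) = 3420 × 0.76585 = 2,619.21 kg.
After the second burn: m = 2,619.21 × exp(−2240/8171.7) = 2,619.21 × 0.76024 = 1,991.23 kg.
Second-burn propellant = 2,619.21 − 1,991.23 = 627.98 kg.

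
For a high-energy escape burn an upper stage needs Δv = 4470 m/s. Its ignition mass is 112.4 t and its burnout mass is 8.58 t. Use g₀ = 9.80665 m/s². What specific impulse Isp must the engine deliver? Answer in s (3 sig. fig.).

ln(m₀/m_f) = ln(112400/8580) = ln(13.1) = 2.5726.
Using Δv = v_e ln(m₀/m_f): v_e = Δv / ln(m₀/m_f) = 4470 / 2.5726 = 1737.5 m/s.
Isp = v_e / g₀ = 1737.5 / 9.80665 = 177.2 s.

Isp ≈ 177 s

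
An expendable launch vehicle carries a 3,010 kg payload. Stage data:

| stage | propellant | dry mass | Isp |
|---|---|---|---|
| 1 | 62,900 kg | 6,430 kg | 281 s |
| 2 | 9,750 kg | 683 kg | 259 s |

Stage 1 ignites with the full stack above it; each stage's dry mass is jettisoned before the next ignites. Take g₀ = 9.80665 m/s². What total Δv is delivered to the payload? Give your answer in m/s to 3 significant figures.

Ignition mass of stage 1 = 62,900+6,430 + 9,750+683 + 3,010 = 82,773 kg.
Stage 1: m₀ = 82,773 kg, m_f = 82,773 − 62,900 = 19,873 kg; Δv = 281×9.80665×ln(4.165) = 2755.7×1.4267 ≈ 3932 m/s.
Stage 2: m₀ = 13,443 kg, m_f = 13,443 − 9,750 = 3,693 kg; Δv = 259×9.80665×ln(3.64) = 2539.9×1.2920 ≈ 3282 m/s.
Total Δv = 3932 + 3282 = 7214 m/s.

Δv ≈ 7210 m/s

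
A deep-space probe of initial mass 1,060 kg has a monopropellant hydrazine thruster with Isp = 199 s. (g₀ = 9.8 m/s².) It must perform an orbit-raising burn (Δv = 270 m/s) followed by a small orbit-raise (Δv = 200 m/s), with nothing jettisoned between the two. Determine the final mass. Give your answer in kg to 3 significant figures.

v_e = Isp · g₀ = 199 × 9.8 = 1950.2 m/s.
After the first burn: m = 1060 × exp(−270/1950.2) = 1060 × 0.87071 = 922.953 kg.
After the second burn: m = 922.953 × exp(−200/1950.2) = 922.953 × 0.90253 = 832.993 kg.

final mass ≈ 833 kg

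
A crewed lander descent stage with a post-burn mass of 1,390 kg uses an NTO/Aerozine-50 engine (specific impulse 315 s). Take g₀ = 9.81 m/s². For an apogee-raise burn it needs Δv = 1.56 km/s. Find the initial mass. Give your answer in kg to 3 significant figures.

initial mass ≈ 2300 kg

v_e = Isp · g₀ = 315 × 9.81 = 3090.2 m/s.
m₀/m_f = exp(Δv / v_e) = exp(1560 / 3090.2) = exp(0.5048) = 1.6567.
m₀ = m_f × 1.6567 = 1,390 × 1.6567 = 2,302.81 kg.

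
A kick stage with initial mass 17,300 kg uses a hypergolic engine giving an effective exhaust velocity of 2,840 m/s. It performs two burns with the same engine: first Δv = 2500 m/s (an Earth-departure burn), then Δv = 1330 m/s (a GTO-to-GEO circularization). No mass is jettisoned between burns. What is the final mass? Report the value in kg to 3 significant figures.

final mass ≈ 4490 kg

After the first burn: m = 17300 × exp(−2500/2840.0) = 17300 × 0.41467 = 7,173.79 kg.
After the second burn: m = 7,173.79 × exp(−1330/2840.0) = 7,173.79 × 0.62606 = 4,491.22 kg.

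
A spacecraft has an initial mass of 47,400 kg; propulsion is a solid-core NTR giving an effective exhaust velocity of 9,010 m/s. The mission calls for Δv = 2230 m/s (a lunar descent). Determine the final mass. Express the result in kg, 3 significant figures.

From the ideal rocket equation, m₀/m_f = exp(Δv / v_e) = exp(2230 / 9010.0) = exp(0.2475) = 1.2808.
m_f = m₀ / 1.2808 = 47,400 / 1.2808 = 37,008.1 kg.

final mass ≈ 37000 kg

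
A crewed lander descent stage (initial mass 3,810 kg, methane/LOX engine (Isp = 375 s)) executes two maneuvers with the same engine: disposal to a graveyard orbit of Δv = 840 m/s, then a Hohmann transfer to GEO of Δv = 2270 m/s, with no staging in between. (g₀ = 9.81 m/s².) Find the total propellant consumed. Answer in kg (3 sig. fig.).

total propellant consumed ≈ 2170 kg

v_e = Isp · g₀ = 375 × 9.81 = 3678.8 m/s.
After the first burn: m = 3810 × exp(−840/3678.8) = 3810 × 0.79585 = 3,032.19 kg.
After the second burn: m = 3,032.19 × exp(−2270/3678.8) = 3,032.19 × 0.53953 = 1,635.96 kg.
Total propellant = m₀ − m_final = 3810 − 1,635.96 = 2,174.04 kg.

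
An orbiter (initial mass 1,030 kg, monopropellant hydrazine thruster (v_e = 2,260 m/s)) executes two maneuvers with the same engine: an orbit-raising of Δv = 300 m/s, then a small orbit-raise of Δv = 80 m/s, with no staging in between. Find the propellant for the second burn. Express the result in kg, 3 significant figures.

After the first burn: m = 1030 × exp(−300/2260.0) = 1030 × 0.87569 = 901.961 kg.
After the second burn: m = 901.961 × exp(−80/2260.0) = 901.961 × 0.96522 = 870.591 kg.
Second-burn propellant = 901.961 − 870.591 = 31.37 kg.

propellant for the second burn ≈ 31.4 kg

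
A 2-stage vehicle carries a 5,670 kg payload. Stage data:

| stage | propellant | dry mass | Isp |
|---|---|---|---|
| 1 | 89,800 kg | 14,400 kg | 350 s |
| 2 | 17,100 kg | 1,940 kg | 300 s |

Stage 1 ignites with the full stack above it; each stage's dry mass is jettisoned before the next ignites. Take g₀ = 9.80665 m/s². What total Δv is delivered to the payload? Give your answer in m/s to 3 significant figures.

Ignition mass of stage 1 = 89,800+14,400 + 17,100+1,940 + 5,670 = 128,910 kg.
Stage 1: m₀ = 128,910 kg, m_f = 128,910 − 89,800 = 39,110 kg; Δv = 350×9.80665×ln(3.296) = 3432.3×1.1927 ≈ 4094 m/s.
Stage 2: m₀ = 24,710 kg, m_f = 24,710 − 17,100 = 7,610 kg; Δv = 300×9.80665×ln(3.247) = 2942.0×1.1777 ≈ 3465 m/s.
Total Δv = 4094 + 3465 = 7559 m/s.

Δv ≈ 7560 m/s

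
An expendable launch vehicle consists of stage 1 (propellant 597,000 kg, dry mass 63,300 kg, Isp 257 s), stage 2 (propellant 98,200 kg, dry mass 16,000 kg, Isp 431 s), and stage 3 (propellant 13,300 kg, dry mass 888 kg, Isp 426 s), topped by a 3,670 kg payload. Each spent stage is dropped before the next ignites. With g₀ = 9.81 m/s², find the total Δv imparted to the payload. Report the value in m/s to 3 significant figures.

Δv ≈ 15000 m/s

Ignition mass of stage 1 = 597,000+63,300 + 98,200+16,000 + 13,300+888 + 3,670 = 792,358 kg.
Stage 1: m₀ = 792,358 kg, m_f = 792,358 − 597,000 = 195,358 kg; Δv = 257×9.81×ln(4.056) = 2521.2×1.4002 ≈ 3530 m/s.
Stage 2: m₀ = 132,058 kg, m_f = 132,058 − 98,200 = 33,858 kg; Δv = 431×9.81×ln(3.9) = 4228.1×1.3611 ≈ 5755 m/s.
Stage 3: m₀ = 17,858 kg, m_f = 17,858 − 13,300 = 4,558 kg; Δv = 426×9.81×ln(3.918) = 4179.1×1.3656 ≈ 5707 m/s.
Total Δv = 3530 + 5755 + 5707 = 14992 m/s.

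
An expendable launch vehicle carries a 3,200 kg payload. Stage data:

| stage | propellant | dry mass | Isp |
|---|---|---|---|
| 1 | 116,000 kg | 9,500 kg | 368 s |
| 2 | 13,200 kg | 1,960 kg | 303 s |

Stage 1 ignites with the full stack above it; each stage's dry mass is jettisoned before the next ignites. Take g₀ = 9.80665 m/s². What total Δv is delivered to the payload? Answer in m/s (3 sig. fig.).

Ignition mass of stage 1 = 116,000+9,500 + 13,200+1,960 + 3,200 = 143,860 kg.
Stage 1: m₀ = 143,860 kg, m_f = 143,860 − 116,000 = 27,860 kg; Δv = 368×9.80665×ln(5.164) = 3608.8×1.6416 ≈ 5924 m/s.
Stage 2: m₀ = 18,360 kg, m_f = 18,360 − 13,200 = 5,160 kg; Δv = 303×9.80665×ln(3.558) = 2971.4×1.2692 ≈ 3771 m/s.
Total Δv = 5924 + 3771 = 9695 m/s.

Δv ≈ 9700 m/s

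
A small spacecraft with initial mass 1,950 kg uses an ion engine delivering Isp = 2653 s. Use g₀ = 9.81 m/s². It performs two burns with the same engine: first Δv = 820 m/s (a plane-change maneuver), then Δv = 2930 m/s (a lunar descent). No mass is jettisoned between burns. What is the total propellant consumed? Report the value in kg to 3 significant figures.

total propellant consumed ≈ 262 kg

v_e = Isp · g₀ = 2653 × 9.81 = 26025.9 m/s.
After the first burn: m = 1950 × exp(−820/26025.9) = 1950 × 0.96898 = 1,889.51 kg.
After the second burn: m = 1,889.51 × exp(−2930/26025.9) = 1,889.51 × 0.89353 = 1,688.33 kg.
Total propellant = m₀ − m_final = 1950 − 1,688.33 = 261.67 kg.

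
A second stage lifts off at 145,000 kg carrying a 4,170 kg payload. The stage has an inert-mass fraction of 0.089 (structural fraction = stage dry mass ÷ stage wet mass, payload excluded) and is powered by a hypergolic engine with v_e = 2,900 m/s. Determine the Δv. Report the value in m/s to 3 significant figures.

Stage wet mass = m₀ − payload = 145,000 − 4,170 = 140,830 kg.
Stage dry mass = ε × stage wet mass = 0.089 × 140,830 = 12,533.9 kg.
Burnout mass m_f = stage dry + payload = 12,533.9 + 4,170 = 16,703.9 kg.
Δv = v_e · ln(145,000/16,703.9) = 2900.0 × ln(8.681) = 2900.0 × 2.1611 ≈ 6267 m/s.

Δv ≈ 6270 m/s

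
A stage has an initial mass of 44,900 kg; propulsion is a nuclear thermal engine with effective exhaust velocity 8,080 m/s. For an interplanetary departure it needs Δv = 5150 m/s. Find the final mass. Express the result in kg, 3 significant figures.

By the Tsiolkovsky rocket equation, m₀/m_f = exp(Δv / v_e) = exp(5150 / 8080.0) = exp(0.6374) = 1.8915.
m_f = m₀ / 1.8915 = 44,900 / 1.8915 = 23,737.8 kg.

final mass ≈ 23700 kg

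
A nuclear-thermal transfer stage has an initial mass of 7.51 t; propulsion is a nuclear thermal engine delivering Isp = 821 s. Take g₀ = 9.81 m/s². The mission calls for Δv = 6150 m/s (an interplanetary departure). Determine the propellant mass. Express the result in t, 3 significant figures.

v_e = Isp · g₀ = 821 × 9.81 = 8054.0 m/s.
Using Δv = v_e ln(m₀/m_f): m₀/m_f = exp(Δv / v_e) = exp(6150 / 8054.0) = exp(0.7636) = 2.1460.
m_f = 7.51 / 2.1460 = 3.49953 t, so propellant = m₀ − m_f = 7.51 − 3.49953 = 4.01047 t.

propellant mass ≈ 4.01 t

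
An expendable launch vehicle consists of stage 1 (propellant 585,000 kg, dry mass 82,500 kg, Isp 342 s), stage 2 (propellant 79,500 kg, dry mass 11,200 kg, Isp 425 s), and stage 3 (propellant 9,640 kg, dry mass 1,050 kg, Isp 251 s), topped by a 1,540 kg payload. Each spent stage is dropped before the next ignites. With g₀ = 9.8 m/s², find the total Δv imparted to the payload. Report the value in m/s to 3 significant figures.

Ignition mass of stage 1 = 585,000+82,500 + 79,500+11,200 + 9,640+1,050 + 1,540 = 770,430 kg.
Stage 1: m₀ = 770,430 kg, m_f = 770,430 − 585,000 = 185,430 kg; Δv = 342×9.8×ln(4.155) = 3351.6×1.4243 ≈ 4774 m/s.
Stage 2: m₀ = 102,930 kg, m_f = 102,930 − 79,500 = 23,430 kg; Δv = 425×9.8×ln(4.393) = 4165.0×1.4800 ≈ 6164 m/s.
Stage 3: m₀ = 12,230 kg, m_f = 12,230 − 9,640 = 2,590 kg; Δv = 251×9.8×ln(4.722) = 2459.8×1.5522 ≈ 3818 m/s.
Total Δv = 4774 + 6164 + 3818 = 14756 m/s.

Δv ≈ 14800 m/s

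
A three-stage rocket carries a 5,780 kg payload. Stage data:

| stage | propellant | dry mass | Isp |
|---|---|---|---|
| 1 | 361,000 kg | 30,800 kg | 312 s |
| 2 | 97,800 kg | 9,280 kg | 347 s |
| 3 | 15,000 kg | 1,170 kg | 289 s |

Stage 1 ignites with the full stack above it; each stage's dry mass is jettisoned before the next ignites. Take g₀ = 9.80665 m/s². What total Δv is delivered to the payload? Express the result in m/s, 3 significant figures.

Ignition mass of stage 1 = 361,000+30,800 + 97,800+9,280 + 15,000+1,170 + 5,780 = 520,830 kg.
Stage 1: m₀ = 520,830 kg, m_f = 520,830 − 361,000 = 159,830 kg; Δv = 312×9.80665×ln(3.259) = 3059.7×1.1813 ≈ 3614 m/s.
Stage 2: m₀ = 129,030 kg, m_f = 129,030 − 97,800 = 31,230 kg; Δv = 347×9.80665×ln(4.132) = 3402.9×1.4187 ≈ 4828 m/s.
Stage 3: m₀ = 21,950 kg, m_f = 21,950 − 15,000 = 6,950 kg; Δv = 289×9.80665×ln(3.158) = 2834.1×1.1500 ≈ 3259 m/s.
Total Δv = 3614 + 4828 + 3259 = 11701 m/s.

Δv ≈ 11700 m/s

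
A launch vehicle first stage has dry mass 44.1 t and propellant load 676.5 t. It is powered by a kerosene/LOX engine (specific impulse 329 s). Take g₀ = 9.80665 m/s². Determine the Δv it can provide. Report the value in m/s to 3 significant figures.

v_e = Isp · g₀ = 329 × 9.80665 = 3226.4 m/s.
m₀ = m_dry + m_prop = 44.1 + 676.5 = 720.6 t.
From the ideal rocket equation, Δv = v_e · ln(m₀/m_f) = 3226.4 × ln(16.34) = 3226.4 × 2.7936 ≈ 9013.3 m/s.

Δv ≈ 9010 m/s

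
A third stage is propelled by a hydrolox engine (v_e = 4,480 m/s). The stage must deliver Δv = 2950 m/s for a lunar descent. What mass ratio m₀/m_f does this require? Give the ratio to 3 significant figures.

mass ratio ≈ 1.93

By the Tsiolkovsky rocket equation, m₀/m_f = exp(Δv / v_e) = exp(2950 / 4480.0) = exp(0.6585) = 1.9319.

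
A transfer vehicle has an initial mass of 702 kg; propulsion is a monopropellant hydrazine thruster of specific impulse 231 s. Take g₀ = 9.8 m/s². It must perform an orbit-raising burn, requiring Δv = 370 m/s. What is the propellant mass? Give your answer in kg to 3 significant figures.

propellant mass ≈ 106 kg

v_e = Isp · g₀ = 231 × 9.8 = 2263.8 m/s.
By the Tsiolkovsky rocket equation, m₀/m_f = exp(Δv / v_e) = exp(370 / 2263.8) = exp(0.1634) = 1.1776.
m_f = 702 / 1.1776 = 596.128 kg, so propellant = m₀ − m_f = 702 − 596.128 = 105.872 kg.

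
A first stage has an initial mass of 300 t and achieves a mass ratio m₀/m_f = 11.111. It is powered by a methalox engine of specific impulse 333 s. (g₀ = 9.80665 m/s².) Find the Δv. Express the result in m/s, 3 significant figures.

v_e = Isp · g₀ = 333 × 9.80665 = 3265.6 m/s.
Δv = v_e · ln(11.111) = 3265.6 × 2.4079 ≈ 7863.4 m/s.

Δv ≈ 7860 m/s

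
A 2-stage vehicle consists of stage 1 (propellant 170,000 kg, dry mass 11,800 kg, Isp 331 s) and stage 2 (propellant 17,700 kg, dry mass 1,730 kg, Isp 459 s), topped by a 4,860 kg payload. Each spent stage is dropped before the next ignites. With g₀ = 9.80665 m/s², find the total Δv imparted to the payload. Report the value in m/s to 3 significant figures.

Δv ≈ 11500 m/s

Ignition mass of stage 1 = 170,000+11,800 + 17,700+1,730 + 4,860 = 206,090 kg.
Stage 1: m₀ = 206,090 kg, m_f = 206,090 − 170,000 = 36,090 kg; Δv = 331×9.80665×ln(5.71) = 3246.0×1.7423 ≈ 5655 m/s.
Stage 2: m₀ = 24,290 kg, m_f = 24,290 − 17,700 = 6,590 kg; Δv = 459×9.80665×ln(3.686) = 4501.3×1.3045 ≈ 5872 m/s.
Total Δv = 5655 + 5872 = 11527 m/s.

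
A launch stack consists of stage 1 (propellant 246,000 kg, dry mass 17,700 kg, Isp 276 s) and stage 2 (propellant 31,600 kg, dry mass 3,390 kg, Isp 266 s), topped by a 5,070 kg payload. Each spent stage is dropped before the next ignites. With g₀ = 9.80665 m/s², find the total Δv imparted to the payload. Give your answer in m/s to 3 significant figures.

Ignition mass of stage 1 = 246,000+17,700 + 31,600+3,390 + 5,070 = 303,760 kg.
Stage 1: m₀ = 303,760 kg, m_f = 303,760 − 246,000 = 57,760 kg; Δv = 276×9.80665×ln(5.259) = 2706.6×1.6599 ≈ 4493 m/s.
Stage 2: m₀ = 40,060 kg, m_f = 40,060 − 31,600 = 8,460 kg; Δv = 266×9.80665×ln(4.735) = 2608.6×1.5550 ≈ 4056 m/s.
Total Δv = 4493 + 4056 = 8549 m/s.

Δv ≈ 8550 m/s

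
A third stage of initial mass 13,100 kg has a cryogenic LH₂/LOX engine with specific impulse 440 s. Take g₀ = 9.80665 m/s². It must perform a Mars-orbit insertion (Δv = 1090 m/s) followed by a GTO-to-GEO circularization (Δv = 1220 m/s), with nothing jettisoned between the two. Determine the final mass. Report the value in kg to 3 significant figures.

final mass ≈ 7670 kg

v_e = Isp · g₀ = 440 × 9.80665 = 4314.9 m/s.
After the first burn: m = 13100 × exp(−1090/4314.9) = 13100 × 0.77677 = 10,175.7 kg.
After the second burn: m = 10,175.7 × exp(−1220/4314.9) = 10,175.7 × 0.75372 = 7,669.63 kg.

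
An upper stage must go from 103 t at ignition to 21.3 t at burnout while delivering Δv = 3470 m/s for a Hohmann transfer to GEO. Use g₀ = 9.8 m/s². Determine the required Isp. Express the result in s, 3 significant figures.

ln(m₀/m_f) = ln(103000/21300) = ln(4.836) = 1.5760.
Using Δv = v_e ln(m₀/m_f): v_e = Δv / ln(m₀/m_f) = 3470 / 1.5760 = 2201.7 m/s.
Isp = v_e / g₀ = 2201.7 / 9.8 = 224.7 s.

Isp ≈ 225 s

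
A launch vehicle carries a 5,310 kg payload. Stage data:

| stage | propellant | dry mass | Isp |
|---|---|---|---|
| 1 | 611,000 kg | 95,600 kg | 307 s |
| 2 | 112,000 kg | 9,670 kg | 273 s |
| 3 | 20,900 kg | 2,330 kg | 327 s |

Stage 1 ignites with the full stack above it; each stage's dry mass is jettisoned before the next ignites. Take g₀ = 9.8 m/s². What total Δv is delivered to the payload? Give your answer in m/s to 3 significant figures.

Δv ≈ 11600 m/s

Ignition mass of stage 1 = 611,000+95,600 + 112,000+9,670 + 20,900+2,330 + 5,310 = 856,810 kg.
Stage 1: m₀ = 856,810 kg, m_f = 856,810 − 611,000 = 245,810 kg; Δv = 307×9.8×ln(3.486) = 3008.6×1.2487 ≈ 3757 m/s.
Stage 2: m₀ = 150,210 kg, m_f = 150,210 − 112,000 = 38,210 kg; Δv = 273×9.8×ln(3.931) = 2675.4×1.3689 ≈ 3662 m/s.
Stage 3: m₀ = 28,540 kg, m_f = 28,540 − 20,900 = 7,640 kg; Δv = 327×9.8×ln(3.736) = 3204.6×1.3179 ≈ 4223 m/s.
Total Δv = 3757 + 3662 + 4223 = 11642 m/s.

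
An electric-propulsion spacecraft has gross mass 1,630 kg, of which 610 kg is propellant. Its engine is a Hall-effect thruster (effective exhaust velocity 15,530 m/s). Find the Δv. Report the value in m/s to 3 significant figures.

m_f = m₀ − m_prop = 1,630 − 610 = 1,020 kg.
By the Tsiolkovsky rocket equation, Δv = v_e · ln(m₀/m_f) = 15530.0 × ln(1.598) = 15530.0 × 0.4688 ≈ 7280.1 m/s.

Δv ≈ 7280 m/s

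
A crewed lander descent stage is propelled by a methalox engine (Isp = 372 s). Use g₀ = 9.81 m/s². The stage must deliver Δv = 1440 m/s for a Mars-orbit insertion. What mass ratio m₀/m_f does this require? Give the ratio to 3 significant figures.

mass ratio ≈ 1.48

v_e = Isp · g₀ = 372 × 9.81 = 3649.3 m/s.
By the Tsiolkovsky rocket equation, m₀/m_f = exp(Δv / v_e) = exp(1440 / 3649.3) = exp(0.3946) = 1.4838.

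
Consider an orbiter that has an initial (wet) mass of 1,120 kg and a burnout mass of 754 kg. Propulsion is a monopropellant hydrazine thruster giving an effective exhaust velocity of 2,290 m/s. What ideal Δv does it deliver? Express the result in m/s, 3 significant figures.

Δv ≈ 906 m/s

Δv = v_e · ln(m₀/m_f) = 2290.0 × ln(1.485) = 2290.0 × 0.3957 ≈ 906.1 m/s.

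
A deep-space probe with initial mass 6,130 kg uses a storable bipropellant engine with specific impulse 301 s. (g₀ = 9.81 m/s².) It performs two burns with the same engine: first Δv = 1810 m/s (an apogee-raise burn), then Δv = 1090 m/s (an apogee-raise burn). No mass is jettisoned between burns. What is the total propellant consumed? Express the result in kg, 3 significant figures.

total propellant consumed ≈ 3830 kg

v_e = Isp · g₀ = 301 × 9.81 = 2952.8 m/s.
After the first burn: m = 6130 × exp(−1810/2952.8) = 6130 × 0.54174 = 3,320.87 kg.
After the second burn: m = 3,320.87 × exp(−1090/2952.8) = 3,320.87 × 0.69133 = 2,295.82 kg.
Total propellant = m₀ − m_final = 6130 − 2,295.82 = 3,834.18 kg.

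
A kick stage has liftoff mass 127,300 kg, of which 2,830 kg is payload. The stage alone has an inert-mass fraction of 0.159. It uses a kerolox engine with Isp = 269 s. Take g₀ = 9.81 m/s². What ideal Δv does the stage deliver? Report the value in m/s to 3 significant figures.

Stage wet mass = m₀ − payload = 127,300 − 2,830 = 124,470 kg.
Stage dry mass = ε × stage wet mass = 0.159 × 124,470 = 19,790.7 kg.
Burnout mass m_f = stage dry + payload = 19,790.7 + 2,830 = 22,620.7 kg.
v_e = Isp · g₀ = 269 × 9.81 = 2638.9 m/s.
By the Tsiolkovsky rocket equation, Δv = v_e · ln(127,300/22,620.7) = 2638.9 × ln(5.628) = 2638.9 × 1.7277 ≈ 4559 m/s.

Δv ≈ 4560 m/s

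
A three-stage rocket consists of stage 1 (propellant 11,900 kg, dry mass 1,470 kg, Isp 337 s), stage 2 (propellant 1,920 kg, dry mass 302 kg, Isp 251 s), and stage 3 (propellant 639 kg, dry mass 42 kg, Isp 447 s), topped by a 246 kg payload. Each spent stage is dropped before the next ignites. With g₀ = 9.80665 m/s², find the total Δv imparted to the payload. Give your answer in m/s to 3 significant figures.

Ignition mass of stage 1 = 11,900+1,470 + 1,920+302 + 639+42 + 246 = 16,519 kg.
Stage 1: m₀ = 16,519 kg, m_f = 16,519 − 11,900 = 4,619 kg; Δv = 337×9.80665×ln(3.576) = 3304.8×1.2743 ≈ 4211 m/s.
Stage 2: m₀ = 3,149 kg, m_f = 3,149 − 1,920 = 1,229 kg; Δv = 251×9.80665×ln(2.562) = 2461.5×0.9409 ≈ 2316 m/s.
Stage 3: m₀ = 927 kg, m_f = 927 − 639 = 288 kg; Δv = 447×9.80665×ln(3.219) = 4383.6×1.1690 ≈ 5124 m/s.
Total Δv = 4211 + 2316 + 5124 = 11651 m/s.

Δv ≈ 11700 m/s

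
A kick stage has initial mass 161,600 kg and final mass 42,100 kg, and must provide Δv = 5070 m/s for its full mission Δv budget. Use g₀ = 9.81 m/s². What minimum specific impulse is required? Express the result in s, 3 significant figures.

ln(m₀/m_f) = ln(161600/42100) = ln(3.838) = 1.3451.
v_e = Δv / ln(m₀/m_f) = 5070 / 1.3451 = 3769.3 m/s.
Isp = v_e / g₀ = 3769.3 / 9.81 = 384.2 s.

Isp ≈ 384 s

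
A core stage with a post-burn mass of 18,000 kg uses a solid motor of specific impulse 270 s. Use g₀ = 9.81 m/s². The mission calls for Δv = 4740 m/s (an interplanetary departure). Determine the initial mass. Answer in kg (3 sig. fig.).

v_e = Isp · g₀ = 270 × 9.81 = 2648.7 m/s.
m₀/m_f = exp(Δv / v_e) = exp(4740 / 2648.7) = exp(1.7896) = 5.9868.
m₀ = m_f × 5.9868 = 18,000 × 5.9868 = 107,762 kg.

initial mass ≈ 108000 kg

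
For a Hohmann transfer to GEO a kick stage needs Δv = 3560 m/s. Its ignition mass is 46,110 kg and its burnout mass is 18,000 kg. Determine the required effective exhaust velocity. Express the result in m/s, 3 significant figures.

v_e ≈ 3780 m/s

ln(m₀/m_f) = ln(46110/18000) = ln(2.562) = 0.9407.
Using Δv = v_e ln(m₀/m_f): v_e = Δv / ln(m₀/m_f) = 3560 / 0.9407 = 3784.6 m/s.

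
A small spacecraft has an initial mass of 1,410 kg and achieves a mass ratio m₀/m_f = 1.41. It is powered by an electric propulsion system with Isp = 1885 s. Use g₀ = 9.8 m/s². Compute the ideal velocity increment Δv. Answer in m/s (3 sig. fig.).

v_e = Isp · g₀ = 1885 × 9.8 = 18473.0 m/s.
From the ideal rocket equation, Δv = v_e · ln(1.41) = 18473.0 × 0.3436 ≈ 6347.1 m/s.

Δv ≈ 6350 m/s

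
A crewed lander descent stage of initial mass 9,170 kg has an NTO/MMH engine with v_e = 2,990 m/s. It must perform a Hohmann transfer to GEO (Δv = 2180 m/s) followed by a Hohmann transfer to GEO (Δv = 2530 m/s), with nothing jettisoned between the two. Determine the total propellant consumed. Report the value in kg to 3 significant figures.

total propellant consumed ≈ 7270 kg

After the first burn: m = 9170 × exp(−2180/2990.0) = 9170 × 0.48234 = 4,423.06 kg.
After the second burn: m = 4,423.06 × exp(−2530/2990.0) = 4,423.06 × 0.42906 = 1,897.76 kg.
Total propellant = m₀ − m_final = 9170 − 1,897.76 = 7,272.24 kg.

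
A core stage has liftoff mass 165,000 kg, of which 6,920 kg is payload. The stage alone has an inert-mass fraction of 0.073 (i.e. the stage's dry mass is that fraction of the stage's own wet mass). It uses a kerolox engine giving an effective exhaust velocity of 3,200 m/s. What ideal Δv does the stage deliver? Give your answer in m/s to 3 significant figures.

Stage wet mass = m₀ − payload = 165,000 − 6,920 = 158,080 kg.
Stage dry mass = ε × stage wet mass = 0.073 × 158,080 = 11,539.8 kg.
Burnout mass m_f = stage dry + payload = 11,539.8 + 6,920 = 18,459.8 kg.
By the Tsiolkovsky rocket equation, Δv = v_e · ln(165,000/18,459.8) = 3200.0 × ln(8.938) = 3200.0 × 2.1904 ≈ 7009 m/s.

Δv ≈ 7010 m/s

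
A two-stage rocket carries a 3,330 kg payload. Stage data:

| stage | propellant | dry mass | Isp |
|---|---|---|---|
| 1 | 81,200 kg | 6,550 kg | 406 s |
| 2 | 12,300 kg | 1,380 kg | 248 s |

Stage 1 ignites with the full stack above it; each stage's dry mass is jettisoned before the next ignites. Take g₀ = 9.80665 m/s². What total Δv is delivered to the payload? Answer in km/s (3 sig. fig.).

Δv ≈ 9.06 km/s

Ignition mass of stage 1 = 81,200+6,550 + 12,300+1,380 + 3,330 = 104,760 kg.
Stage 1: m₀ = 104,760 kg, m_f = 104,760 − 81,200 = 23,560 kg; Δv = 406×9.80665×ln(4.447) = 3981.5×1.4921 ≈ 5941 m/s.
Stage 2: m₀ = 17,010 kg, m_f = 17,010 − 12,300 = 4,710 kg; Δv = 248×9.80665×ln(3.611) = 2432.0×1.2841 ≈ 3123 m/s.
Total Δv = 5941 + 3123 = 9064 m/s.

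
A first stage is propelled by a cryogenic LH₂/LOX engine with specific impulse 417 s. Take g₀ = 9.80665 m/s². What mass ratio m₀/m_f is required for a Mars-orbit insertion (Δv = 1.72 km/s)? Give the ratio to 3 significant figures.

v_e = Isp · g₀ = 417 × 9.80665 = 4089.4 m/s.
By the Tsiolkovsky rocket equation, m₀/m_f = exp(Δv / v_e) = exp(1720 / 4089.4) = exp(0.4206) = 1.5229.

mass ratio ≈ 1.52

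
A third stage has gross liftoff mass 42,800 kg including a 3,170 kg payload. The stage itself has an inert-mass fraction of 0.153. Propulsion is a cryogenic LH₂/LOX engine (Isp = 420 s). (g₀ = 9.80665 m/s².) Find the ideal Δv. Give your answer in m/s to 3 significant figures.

Δv ≈ 6320 m/s

Stage wet mass = m₀ − payload = 42,800 − 3,170 = 39,630 kg.
Stage dry mass = ε × stage wet mass = 0.153 × 39,630 = 6,063.39 kg.
Burnout mass m_f = stage dry + payload = 6,063.39 + 3,170 = 9,233.39 kg.
v_e = Isp · g₀ = 420 × 9.80665 = 4118.8 m/s.
From the ideal rocket equation, Δv = v_e · ln(42,800/9,233.39) = 4118.8 × ln(4.635) = 4118.8 × 1.5337 ≈ 6317 m/s.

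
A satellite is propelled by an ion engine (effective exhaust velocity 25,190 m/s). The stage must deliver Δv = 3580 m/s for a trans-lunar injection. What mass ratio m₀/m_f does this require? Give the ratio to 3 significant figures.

By the Tsiolkovsky rocket equation, m₀/m_f = exp(Δv / v_e) = exp(3580 / 25190.0) = exp(0.1421) = 1.1527.

mass ratio ≈ 1.15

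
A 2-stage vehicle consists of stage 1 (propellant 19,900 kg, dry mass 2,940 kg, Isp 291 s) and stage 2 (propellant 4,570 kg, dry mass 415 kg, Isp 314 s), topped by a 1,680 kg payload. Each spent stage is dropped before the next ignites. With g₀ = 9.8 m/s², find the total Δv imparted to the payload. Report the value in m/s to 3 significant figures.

Ignition mass of stage 1 = 19,900+2,940 + 4,570+415 + 1,680 = 29,505 kg.
Stage 1: m₀ = 29,505 kg, m_f = 29,505 − 19,900 = 9,605 kg; Δv = 291×9.8×ln(3.072) = 2851.8×1.1223 ≈ 3201 m/s.
Stage 2: m₀ = 6,665 kg, m_f = 6,665 − 4,570 = 2,095 kg; Δv = 314×9.8×ln(3.181) = 3077.2×1.1573 ≈ 3561 m/s.
Total Δv = 3201 + 3561 = 6762 m/s.

Δv ≈ 6760 m/s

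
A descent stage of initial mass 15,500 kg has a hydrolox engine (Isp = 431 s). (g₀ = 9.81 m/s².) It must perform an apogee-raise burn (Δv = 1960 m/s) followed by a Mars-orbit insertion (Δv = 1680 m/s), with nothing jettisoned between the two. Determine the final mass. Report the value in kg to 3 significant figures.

v_e = Isp · g₀ = 431 × 9.81 = 4228.1 m/s.
After the first burn: m = 15500 × exp(−1960/4228.1) = 15500 × 0.62904 = 9,750.12 kg.
After the second burn: m = 9,750.12 × exp(−1680/4228.1) = 9,750.12 × 0.67211 = 6,553.15 kg.

final mass ≈ 6550 kg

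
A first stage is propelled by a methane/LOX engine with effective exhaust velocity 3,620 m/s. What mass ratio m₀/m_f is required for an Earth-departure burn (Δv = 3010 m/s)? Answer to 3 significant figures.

Using Δv = v_e ln(m₀/m_f): m₀/m_f = exp(Δv / v_e) = exp(3010 / 3620.0) = exp(0.8315) = 2.2967.

mass ratio ≈ 2.30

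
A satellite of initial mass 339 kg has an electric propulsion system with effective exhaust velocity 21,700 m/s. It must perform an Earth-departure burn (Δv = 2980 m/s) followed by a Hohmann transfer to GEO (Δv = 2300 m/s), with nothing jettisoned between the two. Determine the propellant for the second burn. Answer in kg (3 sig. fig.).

After the first burn: m = 339 × exp(−2980/21700.0) = 339 × 0.87168 = 295.5 kg.
After the second burn: m = 295.5 × exp(−2300/21700.0) = 295.5 × 0.89943 = 265.782 kg.
Second-burn propellant = 295.5 − 265.782 = 29.718 kg.

propellant for the second burn ≈ 29.7 kg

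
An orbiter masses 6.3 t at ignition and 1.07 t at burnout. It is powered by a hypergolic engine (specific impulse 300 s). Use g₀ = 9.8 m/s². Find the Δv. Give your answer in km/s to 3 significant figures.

v_e = Isp · g₀ = 300 × 9.8 = 2940.0 m/s.
Δv = v_e · ln(m₀/m_f) = 2940.0 × ln(5.888) = 2940.0 × 1.7729 ≈ 5212.3 m/s.

Δv ≈ 5.21 km/s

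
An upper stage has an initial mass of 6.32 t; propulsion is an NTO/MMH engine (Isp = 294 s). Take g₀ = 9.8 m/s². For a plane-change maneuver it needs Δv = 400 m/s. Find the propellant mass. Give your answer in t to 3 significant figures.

v_e = Isp · g₀ = 294 × 9.8 = 2881.2 m/s.
Using Δv = v_e ln(m₀/m_f): m₀/m_f = exp(Δv / v_e) = exp(400 / 2881.2) = exp(0.1388) = 1.1489.
m_f = 6.32 / 1.1489 = 5.50091 t, so propellant = m₀ − m_f = 6.32 − 5.50091 = 0.81909 t.

propellant mass ≈ 0.819 t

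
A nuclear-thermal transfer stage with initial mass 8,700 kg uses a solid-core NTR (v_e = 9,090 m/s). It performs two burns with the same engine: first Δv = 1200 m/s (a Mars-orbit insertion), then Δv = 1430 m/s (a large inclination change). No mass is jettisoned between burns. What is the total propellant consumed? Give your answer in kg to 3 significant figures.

After the first burn: m = 8700 × exp(−1200/9090.0) = 8700 × 0.87633 = 7,624.07 kg.
After the second burn: m = 7,624.07 × exp(−1430/9090.0) = 7,624.07 × 0.85443 = 6,514.23 kg.
Total propellant = m₀ − m_final = 8700 − 6,514.23 = 2,185.77 kg.

total propellant consumed ≈ 2190 kg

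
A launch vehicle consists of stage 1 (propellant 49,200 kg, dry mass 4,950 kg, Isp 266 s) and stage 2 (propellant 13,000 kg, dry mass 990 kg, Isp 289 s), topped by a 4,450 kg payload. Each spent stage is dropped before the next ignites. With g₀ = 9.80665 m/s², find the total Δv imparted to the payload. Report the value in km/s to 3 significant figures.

Δv ≈ 6.41 km/s

Ignition mass of stage 1 = 49,200+4,950 + 13,000+990 + 4,450 = 72,590 kg.
Stage 1: m₀ = 72,590 kg, m_f = 72,590 − 49,200 = 23,390 kg; Δv = 266×9.80665×ln(3.103) = 2608.6×1.1325 ≈ 2954 m/s.
Stage 2: m₀ = 18,440 kg, m_f = 18,440 − 13,000 = 5,440 kg; Δv = 289×9.80665×ln(3.39) = 2834.1×1.2207 ≈ 3460 m/s.
Total Δv = 2954 + 3460 = 6414 m/s.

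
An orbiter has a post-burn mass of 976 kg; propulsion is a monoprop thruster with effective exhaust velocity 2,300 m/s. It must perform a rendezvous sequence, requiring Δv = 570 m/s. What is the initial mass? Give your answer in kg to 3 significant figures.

initial mass ≈ 1250 kg

m₀/m_f = exp(Δv / v_e) = exp(570 / 2300.0) = exp(0.2478) = 1.2812.
m₀ = m_f × 1.2812 = 976 × 1.2812 = 1,250.45 kg.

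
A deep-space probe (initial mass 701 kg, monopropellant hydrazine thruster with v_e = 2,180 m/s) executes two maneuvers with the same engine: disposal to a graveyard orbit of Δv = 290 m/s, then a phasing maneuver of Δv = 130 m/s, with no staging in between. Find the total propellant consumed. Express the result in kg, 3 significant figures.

After the first burn: m = 701 × exp(−290/2180.0) = 701 × 0.87544 = 613.683 kg.
After the second burn: m = 613.683 × exp(−130/2180.0) = 613.683 × 0.94211 = 578.157 kg.
Total propellant = m₀ − m_final = 701 − 578.157 = 122.843 kg.

total propellant consumed ≈ 123 kg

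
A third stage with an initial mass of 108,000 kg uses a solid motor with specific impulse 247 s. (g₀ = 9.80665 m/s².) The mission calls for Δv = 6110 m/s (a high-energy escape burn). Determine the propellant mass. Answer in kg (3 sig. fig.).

v_e = Isp · g₀ = 247 × 9.80665 = 2422.2 m/s.
m₀/m_f = exp(Δv / v_e) = exp(6110 / 2422.2) = exp(2.5225) = 12.4592.
m_f = 108,000 / 12.4592 = 8,668.29 kg, so propellant = m₀ − m_f = 108,000 − 8,668.29 = 99,331.71 kg.

propellant mass ≈ 99300 kg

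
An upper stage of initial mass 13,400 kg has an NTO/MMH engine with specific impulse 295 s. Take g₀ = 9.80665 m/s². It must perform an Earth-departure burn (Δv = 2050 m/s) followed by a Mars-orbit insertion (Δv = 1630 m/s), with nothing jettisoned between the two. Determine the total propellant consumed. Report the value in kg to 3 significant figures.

total propellant consumed ≈ 9640 kg

v_e = Isp · g₀ = 295 × 9.80665 = 2893.0 m/s.
After the first burn: m = 13400 × exp(−2050/2893.0) = 13400 × 0.49232 = 6,597.09 kg.
After the second burn: m = 6,597.09 × exp(−1630/2893.0) = 6,597.09 × 0.56925 = 3,755.39 kg.
Total propellant = m₀ − m_final = 13400 − 3,755.39 = 9,644.61 kg.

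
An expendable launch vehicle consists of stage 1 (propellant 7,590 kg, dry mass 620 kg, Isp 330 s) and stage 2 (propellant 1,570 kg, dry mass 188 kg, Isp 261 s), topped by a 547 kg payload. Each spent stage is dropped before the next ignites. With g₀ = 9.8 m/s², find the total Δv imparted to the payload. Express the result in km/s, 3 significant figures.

Ignition mass of stage 1 = 7,590+620 + 1,570+188 + 547 = 10,515 kg.
Stage 1: m₀ = 10,515 kg, m_f = 10,515 − 7,590 = 2,925 kg; Δv = 330×9.8×ln(3.595) = 3234.0×1.2795 ≈ 4138 m/s.
Stage 2: m₀ = 2,305 kg, m_f = 2,305 − 1,570 = 735 kg; Δv = 261×9.8×ln(3.136) = 2557.8×1.1430 ≈ 2923 m/s.
Total Δv = 4138 + 2923 = 7061 m/s.

Δv ≈ 7.06 km/s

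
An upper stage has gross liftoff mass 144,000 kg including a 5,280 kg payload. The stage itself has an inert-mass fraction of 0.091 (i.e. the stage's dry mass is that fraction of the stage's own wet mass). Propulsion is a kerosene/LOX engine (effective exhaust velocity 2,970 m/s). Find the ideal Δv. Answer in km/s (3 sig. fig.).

Δv ≈ 6.19 km/s

Stage wet mass = m₀ − payload = 144,000 − 5,280 = 138,720 kg.
Stage dry mass = ε × stage wet mass = 0.091 × 138,720 = 12,623.5 kg.
Burnout mass m_f = stage dry + payload = 12,623.5 + 5,280 = 17,903.5 kg.
Using Δv = v_e ln(m₀/m_f): Δv = v_e · ln(144,000/17,903.5) = 2970.0 × ln(8.043) = 2970.0 × 2.0848 ≈ 6192 m/s.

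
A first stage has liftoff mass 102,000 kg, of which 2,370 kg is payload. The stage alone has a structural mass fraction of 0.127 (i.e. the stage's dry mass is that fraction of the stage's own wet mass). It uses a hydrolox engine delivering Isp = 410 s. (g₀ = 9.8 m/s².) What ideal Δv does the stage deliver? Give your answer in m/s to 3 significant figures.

Stage wet mass = m₀ − payload = 102,000 − 2,370 = 99,630 kg.
Stage dry mass = ε × stage wet mass = 0.127 × 99,630 = 12,653 kg.
Burnout mass m_f = stage dry + payload = 12,653 + 2,370 = 15,023 kg.
v_e = Isp · g₀ = 410 × 9.8 = 4018.0 m/s.
Δv = v_e · ln(102,000/15,023) = 4018.0 × ln(6.79) = 4018.0 × 1.9154 ≈ 7696 m/s.

Δv ≈ 7700 m/s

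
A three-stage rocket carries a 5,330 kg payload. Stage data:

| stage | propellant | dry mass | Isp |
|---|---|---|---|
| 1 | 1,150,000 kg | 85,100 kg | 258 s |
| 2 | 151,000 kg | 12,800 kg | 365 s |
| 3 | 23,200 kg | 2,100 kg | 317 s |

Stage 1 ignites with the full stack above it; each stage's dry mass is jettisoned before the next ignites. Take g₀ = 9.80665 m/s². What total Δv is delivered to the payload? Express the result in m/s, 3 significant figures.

Δv ≈ 13900 m/s

Ignition mass of stage 1 = 1,150,000+85,100 + 151,000+12,800 + 23,200+2,100 + 5,330 = 1,429,530 kg.
Stage 1: m₀ = 1,429,530 kg, m_f = 1,429,530 − 1,150,000 = 279,530 kg; Δv = 258×9.80665×ln(5.114) = 2530.1×1.6320 ≈ 4129 m/s.
Stage 2: m₀ = 194,430 kg, m_f = 194,430 − 151,000 = 43,430 kg; Δv = 365×9.80665×ln(4.477) = 3579.4×1.4989 ≈ 5365 m/s.
Stage 3: m₀ = 30,630 kg, m_f = 30,630 − 23,200 = 7,430 kg; Δv = 317×9.80665×ln(4.122) = 3108.7×1.4165 ≈ 4403 m/s.
Total Δv = 4129 + 5365 + 4403 = 13897 m/s.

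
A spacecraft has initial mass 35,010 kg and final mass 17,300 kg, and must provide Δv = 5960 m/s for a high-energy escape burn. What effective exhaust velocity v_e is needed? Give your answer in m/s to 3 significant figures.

v_e ≈ 8450 m/s

ln(m₀/m_f) = ln(35010/17300) = ln(2.024) = 0.7049.
v_e = Δv / ln(m₀/m_f) = 5960 / 0.7049 = 8454.8 m/s.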